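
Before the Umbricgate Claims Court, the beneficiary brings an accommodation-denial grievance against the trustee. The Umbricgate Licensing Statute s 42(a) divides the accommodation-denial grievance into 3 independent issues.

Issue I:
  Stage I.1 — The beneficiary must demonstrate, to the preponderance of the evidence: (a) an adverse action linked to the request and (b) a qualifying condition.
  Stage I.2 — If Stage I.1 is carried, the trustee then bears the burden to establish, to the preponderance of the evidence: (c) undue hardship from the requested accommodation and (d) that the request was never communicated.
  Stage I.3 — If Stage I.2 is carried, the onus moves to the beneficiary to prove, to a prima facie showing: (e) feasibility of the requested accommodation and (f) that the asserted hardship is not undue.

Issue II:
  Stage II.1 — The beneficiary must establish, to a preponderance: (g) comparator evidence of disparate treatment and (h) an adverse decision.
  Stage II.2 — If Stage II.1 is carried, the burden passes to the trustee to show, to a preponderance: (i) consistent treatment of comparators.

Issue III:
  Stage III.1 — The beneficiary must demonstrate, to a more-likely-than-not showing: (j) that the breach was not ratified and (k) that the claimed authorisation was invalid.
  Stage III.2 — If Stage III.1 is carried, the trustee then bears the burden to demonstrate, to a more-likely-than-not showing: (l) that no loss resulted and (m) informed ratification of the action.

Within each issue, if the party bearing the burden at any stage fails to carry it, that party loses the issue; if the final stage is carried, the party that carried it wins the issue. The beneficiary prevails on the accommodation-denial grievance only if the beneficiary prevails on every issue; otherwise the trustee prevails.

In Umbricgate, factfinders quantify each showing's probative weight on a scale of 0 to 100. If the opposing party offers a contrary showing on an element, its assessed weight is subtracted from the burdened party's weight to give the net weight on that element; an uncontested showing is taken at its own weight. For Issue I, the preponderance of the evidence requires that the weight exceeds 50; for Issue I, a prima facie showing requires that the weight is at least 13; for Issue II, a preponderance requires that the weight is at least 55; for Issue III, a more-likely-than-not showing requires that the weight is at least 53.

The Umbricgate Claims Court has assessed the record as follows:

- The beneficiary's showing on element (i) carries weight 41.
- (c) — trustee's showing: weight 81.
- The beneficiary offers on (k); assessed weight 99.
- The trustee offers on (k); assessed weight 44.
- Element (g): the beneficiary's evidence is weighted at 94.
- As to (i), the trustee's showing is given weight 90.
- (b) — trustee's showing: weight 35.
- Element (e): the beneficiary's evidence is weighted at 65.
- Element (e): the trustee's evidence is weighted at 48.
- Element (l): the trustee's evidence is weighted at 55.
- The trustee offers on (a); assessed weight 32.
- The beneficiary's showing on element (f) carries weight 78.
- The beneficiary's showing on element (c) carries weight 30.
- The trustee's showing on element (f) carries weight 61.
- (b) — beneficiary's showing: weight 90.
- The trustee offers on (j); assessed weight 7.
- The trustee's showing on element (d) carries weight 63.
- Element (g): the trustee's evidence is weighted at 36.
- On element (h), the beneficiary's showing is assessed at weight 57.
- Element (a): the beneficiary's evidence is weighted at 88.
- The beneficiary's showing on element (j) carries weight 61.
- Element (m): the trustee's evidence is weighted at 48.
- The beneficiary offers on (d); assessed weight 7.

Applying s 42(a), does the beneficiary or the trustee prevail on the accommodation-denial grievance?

beneficiary

— Issue I —
At Stage I.1 the beneficiary must meet the preponderance of the evidence (weight exceeds 50): on (a) the weight is 88 less the opposing 32 gives net 56, > 50, so (a) meets the standard; on (b) the weight is 90 less the opposing 35 gives net 55, which does exceed 50, so (b) meets the standard.
  The beneficiary carries Stage I.1; the trustee now bears the burden.
At Stage I.2 the trustee must meet the preponderance of the evidence (weight exceeds 50): on (c) the weight is 81 less the opposing 30 gives net 51, which does exceed 50, so (c) meets the standard; on (d) the weight is 63 less the opposing 7 gives net 56, which does exceed 50, so (d) meets the standard.
  Stage I.2 carried; the burden shifts to the beneficiary.
At Stage I.3 the beneficiary must meet a prima facie showing (weight is at least 13): on (e) the weight is 65 less the opposing 48 gives net 17, ≥ 13, so (e) meets the standard; on (f) the weight is 78 less the opposing 61 gives net 17, ≥ 13, so (f) meets the standard.
  Stage I.3 carried; the final stage is satisfied.
Every stage carried; the beneficiary prevails on this issue.
— Issue II —
Stage II.1 (beneficiary, a preponderance, weight is at least 55): (g) net 94−36=58 ≥ 55 — meets; (h) 57 ≥ 55 — meets.
  Stage II.1 is satisfied; the onus moves to the trustee.
Stage II.2 (trustee, a preponderance, weight is at least 55): (i) net 90−41=49 < 55 — fails.
  Stage II.2 not carried; the trustee fails its burden.
So the beneficiary prevails on this issue.
— Issue III —
Stage III.1 — burden on beneficiary; standard: a more-likely-than-not showing (weight is at least 53).
    (j): 61 − 7 = 54 ≥ 53 [met]
    (k): 99 − 44 = 55 ≥ 53 [met]
  Stage III.1 carried; the burden shifts to the trustee.
Stage III.2 — burden on trustee; standard: a more-likely-than-not showing (weight is at least 53).
    (l): 55 ≥ 53 [met]
    (m): 48 < 53 [not met]
  Not every element is met, so the trustee fails to carry Stage III.2.
The analysis ends at Stage III.2; the beneficiary prevails on this issue.
Per-issue: Issue I → beneficiary; Issue II → beneficiary; Issue III → beneficiary. The beneficiary must prevail on every issue; overall, the beneficiary prevails.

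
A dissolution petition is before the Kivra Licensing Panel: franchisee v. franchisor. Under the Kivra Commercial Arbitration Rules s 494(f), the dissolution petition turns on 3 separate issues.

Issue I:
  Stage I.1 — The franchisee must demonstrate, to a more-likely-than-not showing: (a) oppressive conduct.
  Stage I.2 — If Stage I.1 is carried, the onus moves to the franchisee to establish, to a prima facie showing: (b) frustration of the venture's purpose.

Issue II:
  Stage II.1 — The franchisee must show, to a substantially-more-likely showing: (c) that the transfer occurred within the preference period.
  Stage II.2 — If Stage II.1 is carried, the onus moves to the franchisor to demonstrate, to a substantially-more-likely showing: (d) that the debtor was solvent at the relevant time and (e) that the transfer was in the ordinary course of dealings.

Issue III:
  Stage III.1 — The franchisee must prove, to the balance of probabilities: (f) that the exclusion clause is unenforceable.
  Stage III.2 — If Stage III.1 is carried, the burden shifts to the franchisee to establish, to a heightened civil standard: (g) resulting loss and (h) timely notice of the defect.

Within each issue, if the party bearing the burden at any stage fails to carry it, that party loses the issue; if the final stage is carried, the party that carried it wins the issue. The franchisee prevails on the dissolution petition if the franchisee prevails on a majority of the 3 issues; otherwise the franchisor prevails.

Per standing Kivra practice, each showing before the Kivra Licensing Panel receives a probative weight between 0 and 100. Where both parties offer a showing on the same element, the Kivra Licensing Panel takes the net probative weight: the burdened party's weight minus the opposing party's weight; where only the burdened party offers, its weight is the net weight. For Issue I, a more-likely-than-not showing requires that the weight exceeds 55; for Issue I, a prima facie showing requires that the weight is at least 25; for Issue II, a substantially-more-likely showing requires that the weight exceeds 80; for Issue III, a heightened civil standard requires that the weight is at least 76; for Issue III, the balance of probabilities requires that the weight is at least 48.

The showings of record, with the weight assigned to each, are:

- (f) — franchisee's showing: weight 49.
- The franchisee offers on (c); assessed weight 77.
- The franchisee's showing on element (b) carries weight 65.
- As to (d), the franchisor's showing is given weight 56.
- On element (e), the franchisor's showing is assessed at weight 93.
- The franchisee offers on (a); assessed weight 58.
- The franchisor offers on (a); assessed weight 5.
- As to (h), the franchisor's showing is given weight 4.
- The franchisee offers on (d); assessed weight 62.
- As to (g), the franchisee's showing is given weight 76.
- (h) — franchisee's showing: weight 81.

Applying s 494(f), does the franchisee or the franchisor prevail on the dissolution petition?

— Issue I —
Stage I.1 (franchisee, a more-likely-than-not showing, weight exceeds 55): (a) net 58−5=53 ≤ 55 — fails.
  Not every element is met, so the franchisee fails to carry Stage I.1.
So the franchisor prevails on this issue.
— Issue II —
At Stage II.1 the franchisee must meet a substantially-more-likely showing (weight exceeds 80): on (c) the weight is 77, which does not exceed 80, so (c) does not meet the standard.
  Not every element is met, so the franchisee fails to carry Stage II.1.
So the franchisor prevails on this issue.
— Issue III —
Stage III.1 — burden on franchisee; standard: the balance of probabilities (weight is at least 48).
    (f): 49 ≥ 48 [met]
  Stage III.1 is satisfied; the franchisee continues to bear the burden.
Stage III.2 — burden on franchisee; standard: a heightened civil standard (weight is at least 76).
    (g): 76 ≥ 76 [met]
    (h): 81 − 4 = 77 ≥ 76 [met]
  All elements met at the final stage.
With every stage satisfied, the franchisee prevails on this issue.
Per-issue: Issue I → franchisor; Issue II → franchisor; Issue III → franchisee. The franchisee must prevail on a majority of issues; overall, the franchisor prevails.

franchisor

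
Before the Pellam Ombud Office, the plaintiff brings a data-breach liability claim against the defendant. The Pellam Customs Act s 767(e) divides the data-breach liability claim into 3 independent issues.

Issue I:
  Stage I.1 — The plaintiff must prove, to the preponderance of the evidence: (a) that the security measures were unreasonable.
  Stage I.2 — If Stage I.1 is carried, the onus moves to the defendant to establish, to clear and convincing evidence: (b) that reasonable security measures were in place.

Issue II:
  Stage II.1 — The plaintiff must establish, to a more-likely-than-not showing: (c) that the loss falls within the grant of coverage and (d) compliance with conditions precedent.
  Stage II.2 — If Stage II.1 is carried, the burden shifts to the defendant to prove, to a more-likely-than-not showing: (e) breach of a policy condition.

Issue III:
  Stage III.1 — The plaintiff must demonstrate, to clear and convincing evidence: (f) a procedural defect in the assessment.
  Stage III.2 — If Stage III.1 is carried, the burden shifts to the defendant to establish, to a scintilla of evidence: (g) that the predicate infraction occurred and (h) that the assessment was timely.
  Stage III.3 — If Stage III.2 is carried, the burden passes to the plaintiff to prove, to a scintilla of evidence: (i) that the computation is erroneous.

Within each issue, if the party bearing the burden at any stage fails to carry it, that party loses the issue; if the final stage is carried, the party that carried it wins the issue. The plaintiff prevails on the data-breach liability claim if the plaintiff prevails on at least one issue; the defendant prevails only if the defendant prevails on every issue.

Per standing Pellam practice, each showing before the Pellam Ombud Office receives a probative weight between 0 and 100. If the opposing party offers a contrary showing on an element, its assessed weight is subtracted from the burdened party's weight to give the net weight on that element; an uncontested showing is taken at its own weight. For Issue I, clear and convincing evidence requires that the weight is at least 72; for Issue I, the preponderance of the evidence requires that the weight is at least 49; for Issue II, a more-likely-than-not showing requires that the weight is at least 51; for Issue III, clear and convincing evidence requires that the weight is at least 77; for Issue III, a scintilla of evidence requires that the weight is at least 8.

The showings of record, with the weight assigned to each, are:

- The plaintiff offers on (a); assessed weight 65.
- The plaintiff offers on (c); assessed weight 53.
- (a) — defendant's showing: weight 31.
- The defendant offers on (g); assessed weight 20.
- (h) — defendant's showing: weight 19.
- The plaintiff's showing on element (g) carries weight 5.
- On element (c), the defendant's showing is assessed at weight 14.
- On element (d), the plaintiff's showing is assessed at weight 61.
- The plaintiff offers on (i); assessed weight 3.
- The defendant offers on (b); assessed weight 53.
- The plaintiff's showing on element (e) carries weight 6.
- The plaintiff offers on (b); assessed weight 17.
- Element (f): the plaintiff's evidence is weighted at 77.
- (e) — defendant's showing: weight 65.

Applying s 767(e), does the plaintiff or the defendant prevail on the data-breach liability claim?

defendant

— Issue I —
At Stage I.1 the plaintiff must meet the preponderance of the evidence (weight is at least 49): on (a) the weight is 65 less the opposing 31 gives net 34, which does not reach 49, so (a) does not meet the standard.
  Stage I.1 not carried; the plaintiff fails its burden.
The defendant prevails on this issue.
— Issue II —
Stage II.1 — burden on plaintiff; standard: a more-likely-than-not showing (weight is at least 51).
    (c): 53 − 14 = 39 < 51 [not met]
    (d): 61 ≥ 51 [met]
  Not every element is met, so the plaintiff fails to carry Stage II.1.
The analysis ends at Stage II.1; the defendant prevails on this issue.
— Issue III —
At Stage III.1 the plaintiff must meet clear and convincing evidence (weight is at least 77): on (f) the weight is 77, which does reach 77, so (f) meets the standard.
  The plaintiff carries Stage III.1; the defendant now bears the burden.
At Stage III.2 the defendant must meet a scintilla of evidence (weight is at least 8): on (g) the weight is 20 less the opposing 5 gives net 15, which does reach 8, so (g) meets the standard; on (h) the weight is 19, which does reach 8, so (h) meets the standard.
  Stage III.2 is satisfied; the onus moves to the plaintiff.
At Stage III.3 the plaintiff must meet a scintilla of evidence (weight is at least 8): on (i) the weight is 3, < 8, so (i) does not meet the standard.
  The plaintiff does not carry Stage III.3.
The defendant prevails on this issue.
Per-issue: Issue I → defendant; Issue II → defendant; Issue III → defendant. The plaintiff must prevail on at least one issue; overall, the defendant prevails.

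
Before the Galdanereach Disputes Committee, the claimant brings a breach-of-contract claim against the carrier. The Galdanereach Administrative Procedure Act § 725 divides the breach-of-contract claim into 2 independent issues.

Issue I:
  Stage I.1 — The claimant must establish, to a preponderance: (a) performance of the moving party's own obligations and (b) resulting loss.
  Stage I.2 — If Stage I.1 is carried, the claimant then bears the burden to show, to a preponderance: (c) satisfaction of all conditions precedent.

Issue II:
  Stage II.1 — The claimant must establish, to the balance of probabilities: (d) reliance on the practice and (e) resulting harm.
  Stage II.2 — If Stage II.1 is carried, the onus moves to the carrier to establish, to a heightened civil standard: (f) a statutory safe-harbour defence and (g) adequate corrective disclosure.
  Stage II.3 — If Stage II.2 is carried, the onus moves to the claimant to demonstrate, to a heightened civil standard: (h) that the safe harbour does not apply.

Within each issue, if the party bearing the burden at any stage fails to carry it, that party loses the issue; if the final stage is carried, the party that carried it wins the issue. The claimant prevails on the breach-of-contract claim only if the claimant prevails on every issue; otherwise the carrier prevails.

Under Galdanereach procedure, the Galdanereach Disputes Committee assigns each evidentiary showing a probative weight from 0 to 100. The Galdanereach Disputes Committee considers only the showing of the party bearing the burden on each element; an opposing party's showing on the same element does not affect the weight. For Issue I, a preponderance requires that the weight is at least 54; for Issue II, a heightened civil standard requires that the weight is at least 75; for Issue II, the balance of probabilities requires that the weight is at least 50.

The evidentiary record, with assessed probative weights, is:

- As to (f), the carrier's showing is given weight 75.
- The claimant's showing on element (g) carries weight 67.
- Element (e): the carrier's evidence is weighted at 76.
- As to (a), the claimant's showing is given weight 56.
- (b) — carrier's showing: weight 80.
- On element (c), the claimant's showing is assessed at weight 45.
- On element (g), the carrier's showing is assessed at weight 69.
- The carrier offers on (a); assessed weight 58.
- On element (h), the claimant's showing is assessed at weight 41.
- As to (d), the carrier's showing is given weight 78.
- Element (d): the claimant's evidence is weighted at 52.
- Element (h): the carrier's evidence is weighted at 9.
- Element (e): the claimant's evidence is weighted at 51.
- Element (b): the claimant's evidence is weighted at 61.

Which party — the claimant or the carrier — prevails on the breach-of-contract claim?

— Issue I —
Stage I.1 — burden on claimant; standard: a preponderance (weight is at least 54).
    (a): 56 (carrier's 58 disregarded) ≥ 54 [met]
    (b): 61 (carrier's 80 disregarded) ≥ 54 [met]
  All elements met. The claimant retains the burden for Stage I.2.
Stage I.2 — burden on claimant; standard: a preponderance (weight is at least 54).
    (c): 45 < 54 [not met]
  Stage I.2 not carried; the claimant fails its burden.
The carrier prevails on this issue.
— Issue II —
Stage II.1 — burden on claimant; standard: the balance of probabilities (weight is at least 50).
    (d): 52 (carrier's 78 disregarded) ≥ 50 [met]
    (e): 51 (carrier's 76 disregarded) ≥ 50 [met]
  The claimant carries Stage II.1; the carrier now bears the burden.
Stage II.2 — burden on carrier; standard: a heightened civil standard (weight is at least 75).
    (f): 75 ≥ 75 [met]
    (g): 69 (claimant's 67 disregarded) < 75 [not met]
  The carrier does not carry Stage II.2.
So the claimant prevails on this issue.
Per-issue: Issue I → carrier; Issue II → claimant. The claimant must prevail on every issue; overall, the carrier prevails.

carrier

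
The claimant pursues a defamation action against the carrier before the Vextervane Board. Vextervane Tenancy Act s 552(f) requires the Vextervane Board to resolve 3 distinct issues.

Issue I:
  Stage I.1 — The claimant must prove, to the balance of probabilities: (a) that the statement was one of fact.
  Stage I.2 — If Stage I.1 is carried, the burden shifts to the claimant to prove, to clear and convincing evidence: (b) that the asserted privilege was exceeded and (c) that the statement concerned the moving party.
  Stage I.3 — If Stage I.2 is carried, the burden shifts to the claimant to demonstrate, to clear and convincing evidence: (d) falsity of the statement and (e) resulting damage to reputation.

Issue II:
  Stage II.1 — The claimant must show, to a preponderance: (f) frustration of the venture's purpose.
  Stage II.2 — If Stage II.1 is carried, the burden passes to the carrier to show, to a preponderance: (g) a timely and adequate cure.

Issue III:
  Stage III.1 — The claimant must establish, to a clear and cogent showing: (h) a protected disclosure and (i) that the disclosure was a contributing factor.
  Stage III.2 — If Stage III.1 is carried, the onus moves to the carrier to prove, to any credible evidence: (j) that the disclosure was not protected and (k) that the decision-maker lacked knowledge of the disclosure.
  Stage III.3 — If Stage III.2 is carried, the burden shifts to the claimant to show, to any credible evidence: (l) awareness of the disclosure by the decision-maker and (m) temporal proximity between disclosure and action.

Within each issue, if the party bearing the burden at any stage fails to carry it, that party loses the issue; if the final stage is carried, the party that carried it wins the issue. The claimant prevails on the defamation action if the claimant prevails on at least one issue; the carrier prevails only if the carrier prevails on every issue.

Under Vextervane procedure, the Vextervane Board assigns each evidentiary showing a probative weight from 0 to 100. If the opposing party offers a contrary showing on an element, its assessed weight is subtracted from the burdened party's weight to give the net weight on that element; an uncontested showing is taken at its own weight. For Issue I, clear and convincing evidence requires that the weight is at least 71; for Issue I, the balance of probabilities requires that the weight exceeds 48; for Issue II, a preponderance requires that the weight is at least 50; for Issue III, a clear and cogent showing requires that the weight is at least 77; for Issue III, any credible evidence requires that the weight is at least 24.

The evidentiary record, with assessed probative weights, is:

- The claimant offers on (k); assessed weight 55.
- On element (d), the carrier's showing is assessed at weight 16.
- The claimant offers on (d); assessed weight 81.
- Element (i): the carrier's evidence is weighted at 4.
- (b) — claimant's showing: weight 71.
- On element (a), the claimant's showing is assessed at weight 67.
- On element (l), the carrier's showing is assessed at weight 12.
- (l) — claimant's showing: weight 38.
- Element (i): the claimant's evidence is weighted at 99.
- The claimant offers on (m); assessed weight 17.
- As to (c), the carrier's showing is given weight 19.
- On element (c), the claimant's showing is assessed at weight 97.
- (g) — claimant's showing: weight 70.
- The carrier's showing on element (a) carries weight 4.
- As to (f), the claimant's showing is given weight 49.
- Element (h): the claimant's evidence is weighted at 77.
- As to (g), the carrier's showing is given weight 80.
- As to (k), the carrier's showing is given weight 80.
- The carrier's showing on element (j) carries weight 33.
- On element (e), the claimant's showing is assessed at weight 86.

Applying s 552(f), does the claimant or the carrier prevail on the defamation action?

— Issue I —
At Stage I.1 the claimant must meet the balance of probabilities (weight exceeds 48): on (a) the weight is 67 less the opposing 4 gives net 63, which does exceed 48, so (a) meets the standard.
  Stage I.1 carried; the burden remains with the claimant.
At Stage I.2 the claimant must meet clear and convincing evidence (weight is at least 71): on (b) the weight is 71, which does reach 71, so (b) meets the standard; on (c) the weight is 97 less the opposing 19 gives net 78, ≥ 71, so (c) meets the standard.
  Stage I.2 carried; the burden remains with the claimant.
At Stage I.3 the claimant must meet clear and convincing evidence (weight is at least 71): on (d) the weight is 81 less the opposing 16 gives net 65, which does not reach 71, so (d) does not meet the standard; on (e) the weight is 86, which does reach 71, so (e) meets the standard.
  The claimant does not carry Stage I.3.
So the carrier prevails on this issue.
— Issue II —
At Stage II.1 the claimant must meet a preponderance (weight is at least 50): on (f) the weight is 49, < 50, so (f) does not meet the standard.
  Stage II.1 not carried; the claimant fails its burden.
So the carrier prevails on this issue.
— Issue III —
At Stage III.1 the claimant must meet a clear and cogent showing (weight is at least 77): on (h) the weight is 77, ≥ 77, so (h) meets the standard; on (i) the weight is 99 less the opposing 4 gives net 95, which does reach 77, so (i) meets the standard.
  Stage III.1 is satisfied; the onus moves to the carrier.
At Stage III.2 the carrier must meet any credible evidence (weight is at least 24): on (j) the weight is 33, ≥ 24, so (j) meets the standard; on (k) the weight is 80 less the opposing 55 gives net 25, ≥ 24, so (k) meets the standard.
  All elements met. The burden passes to the claimant.
At Stage III.3 the claimant must meet any credible evidence (weight is at least 24): on (l) the weight is 38 less the opposing 12 gives net 26, which does reach 24, so (l) meets the standard; on (m) the weight is 17, which does not reach 24, so (m) does not meet the standard.
  Not every element is met, so the claimant fails to carry Stage III.3.
So the carrier prevails on this issue.
Per-issue: Issue I → carrier; Issue II → carrier; Issue III → carrier. The claimant must prevail on at least one issue; overall, the carrier prevails.

carrier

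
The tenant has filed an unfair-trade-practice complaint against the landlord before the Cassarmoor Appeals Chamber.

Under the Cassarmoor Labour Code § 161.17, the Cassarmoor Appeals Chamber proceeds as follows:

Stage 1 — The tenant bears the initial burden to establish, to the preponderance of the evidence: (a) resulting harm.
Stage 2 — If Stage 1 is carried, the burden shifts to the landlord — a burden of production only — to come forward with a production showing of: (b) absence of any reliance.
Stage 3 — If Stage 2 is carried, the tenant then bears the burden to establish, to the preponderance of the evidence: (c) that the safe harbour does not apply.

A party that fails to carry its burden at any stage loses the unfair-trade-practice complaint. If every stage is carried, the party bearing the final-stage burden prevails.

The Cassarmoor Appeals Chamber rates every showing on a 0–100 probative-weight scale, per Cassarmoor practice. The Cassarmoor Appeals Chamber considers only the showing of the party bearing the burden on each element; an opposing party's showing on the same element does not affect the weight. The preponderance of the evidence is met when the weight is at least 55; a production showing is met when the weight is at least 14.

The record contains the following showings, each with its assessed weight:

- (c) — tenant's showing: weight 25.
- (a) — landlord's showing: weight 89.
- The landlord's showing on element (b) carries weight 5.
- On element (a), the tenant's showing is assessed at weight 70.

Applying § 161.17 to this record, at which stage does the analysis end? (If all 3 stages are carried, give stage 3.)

stage 2

At Stage 1 the tenant must meet the preponderance of the evidence (weight is at least 55): on (a) the weight is 70 (the landlord's 89 is given no effect), which does reach 55, so (a) meets the standard.
  The tenant carries Stage 1; the landlord now bears the burden.
At Stage 2 the landlord must meet a production showing (weight is at least 14): on (b) the weight is 5, < 14, so (b) does not meet the standard.
  The landlord does not carry Stage 2.
The tenant prevails.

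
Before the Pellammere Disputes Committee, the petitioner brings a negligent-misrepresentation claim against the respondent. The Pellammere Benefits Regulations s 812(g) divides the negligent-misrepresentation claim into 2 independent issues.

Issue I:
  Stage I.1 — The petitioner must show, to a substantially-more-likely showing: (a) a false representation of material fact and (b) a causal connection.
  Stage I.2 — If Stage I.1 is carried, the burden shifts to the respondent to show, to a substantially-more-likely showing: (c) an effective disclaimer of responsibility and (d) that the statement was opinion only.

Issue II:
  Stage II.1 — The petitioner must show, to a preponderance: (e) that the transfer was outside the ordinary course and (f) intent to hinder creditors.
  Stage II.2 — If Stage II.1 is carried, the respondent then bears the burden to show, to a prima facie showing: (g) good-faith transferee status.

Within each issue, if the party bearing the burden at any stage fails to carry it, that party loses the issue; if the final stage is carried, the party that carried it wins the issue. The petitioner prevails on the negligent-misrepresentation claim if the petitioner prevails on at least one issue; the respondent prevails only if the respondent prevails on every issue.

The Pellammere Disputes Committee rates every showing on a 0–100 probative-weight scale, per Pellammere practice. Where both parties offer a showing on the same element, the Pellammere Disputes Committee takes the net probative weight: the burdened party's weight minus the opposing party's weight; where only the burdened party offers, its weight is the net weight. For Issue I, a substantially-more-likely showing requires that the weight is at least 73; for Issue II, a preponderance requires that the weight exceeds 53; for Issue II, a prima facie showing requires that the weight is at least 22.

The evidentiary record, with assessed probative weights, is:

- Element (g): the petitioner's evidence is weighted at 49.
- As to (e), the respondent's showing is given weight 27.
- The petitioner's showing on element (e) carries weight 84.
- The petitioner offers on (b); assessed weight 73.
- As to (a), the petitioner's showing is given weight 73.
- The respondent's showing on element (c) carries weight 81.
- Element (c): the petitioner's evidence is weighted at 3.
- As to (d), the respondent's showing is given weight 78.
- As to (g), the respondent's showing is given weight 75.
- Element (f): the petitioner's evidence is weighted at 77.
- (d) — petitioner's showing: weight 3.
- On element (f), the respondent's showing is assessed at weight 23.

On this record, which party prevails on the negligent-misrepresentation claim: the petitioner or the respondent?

respondent

— Issue I —
Stage I.1 — burden on petitioner; standard: a substantially-more-likely showing (weight is at least 73).
    (a): 73 ≥ 73 [met]
    (b): 73 ≥ 73 [met]
  The petitioner carries Stage I.1; the respondent now bears the burden.
Stage I.2 — burden on respondent; standard: a substantially-more-likely showing (weight is at least 73).
    (c): 81 − 3 = 78 ≥ 73 [met]
    (d): 78 − 3 = 75 ≥ 73 [met]
  Stage I.2 carried; the final stage is satisfied.
With every stage satisfied, the respondent prevails on this issue.
— Issue II —
At Stage II.1 the petitioner must meet a preponderance (weight exceeds 53): on (e) the weight is 84 less the opposing 27 gives net 57, which does exceed 53, so (e) meets the standard; on (f) the weight is 77 less the opposing 23 gives net 54, which does exceed 53, so (f) meets the standard.
  All elements met. The burden passes to the respondent.
At Stage II.2 the respondent must meet a prima facie showing (weight is at least 22): on (g) the weight is 75 less the opposing 49 gives net 26, ≥ 22, so (g) meets the standard.
  All elements met at the final stage.
Every stage carried; the respondent prevails on this issue.
Per-issue: Issue I → respondent; Issue II → respondent. The petitioner must prevail on at least one issue; overall, the respondent prevails.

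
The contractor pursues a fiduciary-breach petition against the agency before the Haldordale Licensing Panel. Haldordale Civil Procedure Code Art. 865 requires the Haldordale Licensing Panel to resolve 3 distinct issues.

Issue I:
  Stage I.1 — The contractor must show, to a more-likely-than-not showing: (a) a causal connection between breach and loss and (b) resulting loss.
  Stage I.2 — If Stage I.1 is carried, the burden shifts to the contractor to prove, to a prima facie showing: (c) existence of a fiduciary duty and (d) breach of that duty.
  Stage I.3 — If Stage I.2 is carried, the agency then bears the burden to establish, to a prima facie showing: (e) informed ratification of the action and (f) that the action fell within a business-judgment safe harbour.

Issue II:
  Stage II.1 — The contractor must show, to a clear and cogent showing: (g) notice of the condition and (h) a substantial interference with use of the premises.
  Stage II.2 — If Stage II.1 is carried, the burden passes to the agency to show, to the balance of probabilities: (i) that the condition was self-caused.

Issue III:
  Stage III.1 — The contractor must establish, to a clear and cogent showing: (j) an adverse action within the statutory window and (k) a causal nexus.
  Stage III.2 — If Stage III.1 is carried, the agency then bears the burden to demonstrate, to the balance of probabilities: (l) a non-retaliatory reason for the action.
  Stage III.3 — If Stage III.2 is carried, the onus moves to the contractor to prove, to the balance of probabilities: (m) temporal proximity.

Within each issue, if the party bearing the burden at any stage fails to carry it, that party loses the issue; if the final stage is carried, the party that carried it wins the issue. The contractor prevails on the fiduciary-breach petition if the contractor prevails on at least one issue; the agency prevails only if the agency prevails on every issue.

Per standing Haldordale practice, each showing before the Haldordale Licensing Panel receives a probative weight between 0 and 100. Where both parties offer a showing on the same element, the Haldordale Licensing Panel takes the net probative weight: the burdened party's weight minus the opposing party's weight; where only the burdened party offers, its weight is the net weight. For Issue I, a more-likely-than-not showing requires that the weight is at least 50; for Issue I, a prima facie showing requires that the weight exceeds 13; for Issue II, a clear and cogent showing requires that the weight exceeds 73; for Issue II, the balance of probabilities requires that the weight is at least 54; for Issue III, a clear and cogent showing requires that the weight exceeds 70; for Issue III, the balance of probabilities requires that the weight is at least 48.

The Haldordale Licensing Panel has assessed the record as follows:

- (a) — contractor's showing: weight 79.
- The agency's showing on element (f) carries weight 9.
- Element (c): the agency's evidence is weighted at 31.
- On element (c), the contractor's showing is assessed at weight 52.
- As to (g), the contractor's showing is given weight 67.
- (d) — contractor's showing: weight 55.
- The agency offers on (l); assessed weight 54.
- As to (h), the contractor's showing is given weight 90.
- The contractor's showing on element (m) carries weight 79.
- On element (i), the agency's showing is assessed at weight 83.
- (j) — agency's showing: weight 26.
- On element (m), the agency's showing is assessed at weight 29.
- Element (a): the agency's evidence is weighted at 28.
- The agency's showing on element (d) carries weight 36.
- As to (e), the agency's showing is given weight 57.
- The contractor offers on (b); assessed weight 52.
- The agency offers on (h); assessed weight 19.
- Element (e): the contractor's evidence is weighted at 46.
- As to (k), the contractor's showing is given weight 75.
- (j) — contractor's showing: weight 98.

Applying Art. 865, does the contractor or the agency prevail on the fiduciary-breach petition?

— Issue I —
At Stage I.1 the contractor must meet a more-likely-than-not showing (weight is at least 50): on (a) the weight is 79 less the opposing 28 gives net 51, which does reach 50, so (a) meets the standard; on (b) the weight is 52, ≥ 50, so (b) meets the standard.
  All elements met. The contractor retains the burden for Stage I.2.
At Stage I.2 the contractor must meet a prima facie showing (weight exceeds 13): on (c) the weight is 52 less the opposing 31 gives net 21, > 13, so (c) meets the standard; on (d) the weight is 55 less the opposing 36 gives net 19, which does exceed 13, so (d) meets the standard.
  All elements met. The burden passes to the agency.
At Stage I.3 the agency must meet a prima facie showing (weight exceeds 13): on (e) the weight is 57 less the opposing 46 gives net 11, ≤ 13, so (e) does not meet the standard; on (f) the weight is 9, which does not exceed 13, so (f) does not meet the standard.
  The agency does not carry Stage I.3.
So the contractor prevails on this issue.
— Issue II —
At Stage II.1 the contractor must meet a clear and cogent showing (weight exceeds 73): on (g) the weight is 67, which does not exceed 73, so (g) does not meet the standard; on (h) the weight is 90 less the opposing 19 gives net 71, ≤ 73, so (h) does not meet the standard.
  The contractor does not carry Stage II.1.
So the agency prevails on this issue.
— Issue III —
At Stage III.1 the contractor must meet a clear and cogent showing (weight exceeds 70): on (j) the weight is 98 less the opposing 26 gives net 72, which does exceed 70, so (j) meets the standard; on (k) the weight is 75, which does exceed 70, so (k) meets the standard.
  All elements met. The burden passes to the agency.
At Stage III.2 the agency must meet the balance of probabilities (weight is at least 48): on (l) the weight is 54, ≥ 48, so (l) meets the standard.
  All elements met. The burden passes to the contractor.
At Stage III.3 the contractor must meet the balance of probabilities (weight is at least 48): on (m) the weight is 79 less the opposing 29 gives net 50, ≥ 48, so (m) meets the standard.
  The contractor carries the last stage.
With every stage satisfied, the contractor prevails on this issue.
Per-issue: Issue I → contractor; Issue II → agency; Issue III → contractor. The contractor must prevail on at least one issue; overall, the contractor prevails.

contractor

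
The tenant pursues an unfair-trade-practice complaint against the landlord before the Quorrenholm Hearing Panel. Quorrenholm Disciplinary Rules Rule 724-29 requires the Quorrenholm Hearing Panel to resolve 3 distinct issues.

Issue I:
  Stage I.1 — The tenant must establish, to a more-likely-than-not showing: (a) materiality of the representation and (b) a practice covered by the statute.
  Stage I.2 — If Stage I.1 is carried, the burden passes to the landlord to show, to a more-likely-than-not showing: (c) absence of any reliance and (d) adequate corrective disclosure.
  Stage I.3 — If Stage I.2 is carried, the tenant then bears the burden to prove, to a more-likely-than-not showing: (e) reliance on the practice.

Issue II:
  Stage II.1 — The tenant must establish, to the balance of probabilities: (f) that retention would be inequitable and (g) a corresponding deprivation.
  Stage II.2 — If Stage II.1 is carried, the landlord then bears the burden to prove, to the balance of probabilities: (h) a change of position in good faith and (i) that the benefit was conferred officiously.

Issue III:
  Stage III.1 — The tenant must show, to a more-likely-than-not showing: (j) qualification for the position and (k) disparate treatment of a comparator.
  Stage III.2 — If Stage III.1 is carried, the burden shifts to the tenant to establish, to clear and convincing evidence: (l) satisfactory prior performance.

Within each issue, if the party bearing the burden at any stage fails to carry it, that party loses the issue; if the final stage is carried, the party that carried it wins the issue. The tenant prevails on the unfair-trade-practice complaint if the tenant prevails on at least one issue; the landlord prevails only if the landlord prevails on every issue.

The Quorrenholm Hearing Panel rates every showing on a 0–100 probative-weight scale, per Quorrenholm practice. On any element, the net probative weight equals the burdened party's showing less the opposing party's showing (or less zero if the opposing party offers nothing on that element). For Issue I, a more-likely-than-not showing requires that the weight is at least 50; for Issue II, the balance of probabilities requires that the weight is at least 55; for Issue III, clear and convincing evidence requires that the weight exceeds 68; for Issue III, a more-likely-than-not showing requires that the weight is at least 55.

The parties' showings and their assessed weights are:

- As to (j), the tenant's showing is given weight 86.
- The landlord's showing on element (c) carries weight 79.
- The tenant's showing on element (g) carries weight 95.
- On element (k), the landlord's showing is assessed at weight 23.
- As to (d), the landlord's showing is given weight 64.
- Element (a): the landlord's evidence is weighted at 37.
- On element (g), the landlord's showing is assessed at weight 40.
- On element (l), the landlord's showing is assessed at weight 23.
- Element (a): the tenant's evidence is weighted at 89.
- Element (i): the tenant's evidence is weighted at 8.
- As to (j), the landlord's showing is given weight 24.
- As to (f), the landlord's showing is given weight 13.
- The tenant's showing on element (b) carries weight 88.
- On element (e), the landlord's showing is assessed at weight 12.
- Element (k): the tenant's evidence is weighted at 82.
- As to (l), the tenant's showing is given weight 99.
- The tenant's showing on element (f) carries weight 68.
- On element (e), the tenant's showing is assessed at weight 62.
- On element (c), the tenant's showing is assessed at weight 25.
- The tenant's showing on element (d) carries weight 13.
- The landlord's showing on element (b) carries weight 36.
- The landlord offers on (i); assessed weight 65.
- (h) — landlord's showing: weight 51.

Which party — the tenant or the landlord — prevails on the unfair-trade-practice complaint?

— Issue I —
At Stage I.1 the tenant must meet a more-likely-than-not showing (weight is at least 50): on (a) the weight is 89 less the opposing 37 gives net 52, ≥ 50, so (a) meets the standard; on (b) the weight is 88 less the opposing 36 gives net 52, ≥ 50, so (b) meets the standard.
  Stage I.1 carried; the burden shifts to the landlord.
At Stage I.2 the landlord must meet a more-likely-than-not showing (weight is at least 50): on (c) the weight is 79 less the opposing 25 gives net 54, ≥ 50, so (c) meets the standard; on (d) the weight is 64 less the opposing 13 gives net 51, which does reach 50, so (d) meets the standard.
  All elements met. The burden passes to the tenant.
At Stage I.3 the tenant must meet a more-likely-than-not showing (weight is at least 50): on (e) the weight is 62 less the opposing 12 gives net 50, ≥ 50, so (e) meets the standard.
  The tenant carries the last stage.
Every stage carried; the tenant prevails on this issue.
— Issue II —
At Stage II.1 the tenant must meet the balance of probabilities (weight is at least 55): on (f) the weight is 68 less the opposing 13 gives net 55, ≥ 55, so (f) meets the standard; on (g) the weight is 95 less the opposing 40 gives net 55, which does reach 55, so (g) meets the standard.
  The tenant carries Stage II.1; the landlord now bears the burden.
At Stage II.2 the landlord must meet the balance of probabilities (weight is at least 55): on (h) the weight is 51, < 55, so (h) does not meet the standard; on (i) the weight is 65 less the opposing 8 gives net 57, ≥ 55, so (i) meets the standard.
  The landlord does not carry Stage II.2.
The analysis ends at Stage II.2; the tenant prevails on this issue.
— Issue III —
At Stage III.1 the tenant must meet a more-likely-than-not showing (weight is at least 55): on (j) the weight is 86 less the opposing 24 gives net 62, ≥ 55, so (j) meets the standard; on (k) the weight is 82 less the opposing 23 gives net 59, ≥ 55, so (k) meets the standard.
  All elements met. The tenant retains the burden for Stage III.2.
At Stage III.2 the tenant must meet clear and convincing evidence (weight exceeds 68): on (l) the weight is 99 less the opposing 23 gives net 76, > 68, so (l) meets the standard.
  The tenant carries the last stage.
All stages carried — the tenant prevails on this issue.
Per-issue: Issue I → tenant; Issue II → tenant; Issue III → tenant. The tenant must prevail on at least one issue; overall, the tenant prevails.

tenant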